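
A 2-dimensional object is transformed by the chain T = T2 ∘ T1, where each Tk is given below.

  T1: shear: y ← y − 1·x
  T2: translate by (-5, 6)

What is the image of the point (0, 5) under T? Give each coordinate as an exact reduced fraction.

T1 shear: y ← y − 1·x: (0, 5) → (0, 5)
T2 translate by (-5, 6): (0, 5) → (-5, 11)

T(p) = (-5, 11)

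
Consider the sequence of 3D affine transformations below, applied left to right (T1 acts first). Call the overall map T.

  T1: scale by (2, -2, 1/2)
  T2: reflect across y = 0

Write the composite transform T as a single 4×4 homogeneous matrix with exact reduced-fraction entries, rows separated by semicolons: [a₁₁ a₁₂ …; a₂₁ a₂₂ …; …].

T = [2 0 0 0; 0 2 0 0; 0 0 1/2 0; 0 0 0 1]

T1 = [2 0 0 0; 0 -2 0 0; 0 0 1/2 0; 0 0 0 1]
T2·T1 = [2 0 0 0; 0 2 0 0; 0 0 1/2 0; 0 0 0 1]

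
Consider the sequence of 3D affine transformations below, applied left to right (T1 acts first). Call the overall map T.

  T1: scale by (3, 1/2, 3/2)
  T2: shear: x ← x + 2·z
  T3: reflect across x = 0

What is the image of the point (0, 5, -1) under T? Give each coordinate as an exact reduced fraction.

T(p) = (3, 5/2, -3/2)

T1 scale by (3, 1/2, 3/2): (0, 5, -1) → (0, 5/2, -3/2)
T2 shear: x ← x + 2·z: (0, 5/2, -3/2) → (-3, 5/2, -3/2)
T3 reflect across x = 0: (-3, 5/2, -3/2) → (3, 5/2, -3/2)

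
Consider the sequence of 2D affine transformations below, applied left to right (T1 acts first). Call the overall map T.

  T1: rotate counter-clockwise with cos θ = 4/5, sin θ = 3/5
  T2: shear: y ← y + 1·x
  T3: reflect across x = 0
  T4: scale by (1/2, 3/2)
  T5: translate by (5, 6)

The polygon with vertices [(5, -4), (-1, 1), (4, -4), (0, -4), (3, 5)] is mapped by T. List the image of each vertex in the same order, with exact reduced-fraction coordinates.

image vertices: (9/5, 153/10), (57/10, 21/5), (11/5, 66/5), (19/5, 24/5), (53/10, 69/5)

T1 rotate counter-clockwise with cos θ = 4/5, sin θ = 3/5: (5, -4) → (32/5, -1/5); (-1, 1) → (-7/5, 1/5); (4, -4) → (28/5, -4/5); (0, -4) → (12/5, -16/5); (3, 5) → (-3/5, 29/5)
T2 shear: y ← y + 1·x: (32/5, -1/5) → (32/5, 31/5); (-7/5, 1/5) → (-7/5, -6/5); (28/5, -4/5) → (28/5, 24/5); (12/5, -16/5) → (12/5, -4/5); (-3/5, 29/5) → (-3/5, 26/5)
T3 reflect across x = 0: (32/5, 31/5) → (-32/5, 31/5); (-7/5, -6/5) → (7/5, -6/5); (28/5, 24/5) → (-28/5, 24/5); (12/5, -4/5) → (-12/5, -4/5); (-3/5, 26/5) → (3/5, 26/5)
T4 scale by (1/2, 3/2): (-32/5, 31/5) → (-16/5, 93/10); (7/5, -6/5) → (7/10, -9/5); (-28/5, 24/5) → (-14/5, 36/5); (-12/5, -4/5) → (-6/5, -6/5); (3/5, 26/5) → (3/10, 39/5)
T5 translate by (5, 6): (-16/5, 93/10) → (9/5, 153/10); (7/10, -9/5) → (57/10, 21/5); (-14/5, 36/5) → (11/5, 66/5); (-6/5, -6/5) → (19/5, 24/5); (3/10, 39/5) → (53/10, 69/5)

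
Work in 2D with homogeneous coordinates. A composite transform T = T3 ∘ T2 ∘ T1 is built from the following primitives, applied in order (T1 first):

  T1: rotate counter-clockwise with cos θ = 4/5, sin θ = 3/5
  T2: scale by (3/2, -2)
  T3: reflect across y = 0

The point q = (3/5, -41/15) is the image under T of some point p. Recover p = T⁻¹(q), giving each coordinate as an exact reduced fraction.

T1 = [4/5 -3/5 0; 3/5 4/5 0; 0 0 1]
T2·T1 = [6/5 -9/10 0; -6/5 -8/5 0; 0 0 1]
T3·…·T1 = [6/5 -9/10 0; 6/5 8/5 0; 0 0 1]
det M = 3; M⁻¹ = [8/15 3/10 0; -2/5 2/5 0; 0 0 1]
M⁻¹ · (3/5, -41/15)ᵀ = (-1/2, -4/3)ᵀ

p = (-1/2, -4/3)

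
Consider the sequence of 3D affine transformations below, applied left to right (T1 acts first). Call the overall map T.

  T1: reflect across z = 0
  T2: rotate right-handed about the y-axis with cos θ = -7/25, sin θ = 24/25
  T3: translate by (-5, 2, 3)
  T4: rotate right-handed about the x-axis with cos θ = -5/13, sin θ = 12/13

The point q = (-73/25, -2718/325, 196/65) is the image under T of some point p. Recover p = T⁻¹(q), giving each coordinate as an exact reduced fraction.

p = (-4, 4, -1)

T1 = [1 0 0 0; 0 1 0 0; 0 0 -1 0; 0 0 0 1]
T2·T1 = [-7/25 0 -24/25 0; 0 1 0 0; -24/25 0 7/25 0; 0 0 0 1]
T3·…·T1 = [-7/25 0 -24/25 -5; 0 1 0 2; -24/25 0 7/25 3; 0 0 0 1]
T4·…·T1 = [-7/25 0 -24/25 -5; 288/325 -5/13 -84/325 -46/13; 24/65 12/13 -7/65 9/13; 0 0 0 1]
det M = -1; M⁻¹ = [-7/25 288/325 24/65 37/25; 0 -5/13 12/13 -2; -24/25 -84/325 -7/65 -141/25; 0 0 0 1]
M⁻¹ · (-73/25, -2718/325, 196/65)ᵀ = (-4, 4, -1)ᵀ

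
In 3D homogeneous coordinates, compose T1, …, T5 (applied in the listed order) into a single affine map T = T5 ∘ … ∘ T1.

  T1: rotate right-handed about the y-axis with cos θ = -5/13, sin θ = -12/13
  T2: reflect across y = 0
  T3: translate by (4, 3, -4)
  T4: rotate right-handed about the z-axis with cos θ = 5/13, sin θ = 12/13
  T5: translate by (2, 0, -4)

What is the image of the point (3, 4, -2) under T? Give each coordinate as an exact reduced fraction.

T(p) = (799/169, 667/169, -58/13)

T1 rotate right-handed about the y-axis with cos θ = -5/13, sin θ = -12/13: (3, 4, -2) → (9/13, 4, 46/13)
T2 reflect across y = 0: (9/13, 4, 46/13) → (9/13, -4, 46/13)
T3 translate by (4, 3, -4): (9/13, -4, 46/13) → (61/13, -1, -6/13)
T4 rotate right-handed about the z-axis with cos θ = 5/13, sin θ = 12/13: (61/13, -1, -6/13) → (461/169, 667/169, -6/13)
T5 translate by (2, 0, -4): (461/169, 667/169, -6/13) → (799/169, 667/169, -58/13)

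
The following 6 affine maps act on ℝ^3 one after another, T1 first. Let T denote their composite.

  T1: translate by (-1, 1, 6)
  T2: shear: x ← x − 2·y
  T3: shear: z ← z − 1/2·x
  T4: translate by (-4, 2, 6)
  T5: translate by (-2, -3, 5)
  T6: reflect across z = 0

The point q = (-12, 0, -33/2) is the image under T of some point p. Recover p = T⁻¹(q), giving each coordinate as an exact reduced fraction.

T1 = [1 0 0 -1; 0 1 0 1; 0 0 1 6; 0 0 0 1]
T2·T1 = [1 -2 0 -3; 0 1 0 1; 0 0 1 6; 0 0 0 1]
T3·…·T1 = [1 -2 0 -3; 0 1 0 1; -1/2 1 1 15/2; 0 0 0 1]
T4·…·T1 = [1 -2 0 -7; 0 1 0 3; -1/2 1 1 27/2; 0 0 0 1]
T5·…·T1 = [1 -2 0 -9; 0 1 0 0; -1/2 1 1 37/2; 0 0 0 1]
T6·…·T1 = [1 -2 0 -9; 0 1 0 0; 1/2 -1 -1 -37/2; 0 0 0 1]
det M = -1; M⁻¹ = [1 2 0 9; 0 1 0 0; 1/2 0 -1 -14; 0 0 0 1]
M⁻¹ · (-12, 0, -33/2)ᵀ = (-3, 0, -7/2)ᵀ

p = (-3, 0, -7/2)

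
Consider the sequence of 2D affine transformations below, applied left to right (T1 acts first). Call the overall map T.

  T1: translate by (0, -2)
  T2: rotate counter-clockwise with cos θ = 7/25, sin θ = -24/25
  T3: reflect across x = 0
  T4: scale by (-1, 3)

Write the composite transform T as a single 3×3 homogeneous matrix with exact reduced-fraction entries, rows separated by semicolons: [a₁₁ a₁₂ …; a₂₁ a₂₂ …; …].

T1 = [1 0 0; 0 1 -2; 0 0 1]
T2·T1 = [7/25 24/25 -48/25; -24/25 7/25 -14/25; 0 0 1]
T3·…·T1 = [-7/25 -24/25 48/25; -24/25 7/25 -14/25; 0 0 1]
T4·…·T1 = [7/25 24/25 -48/25; -72/25 21/25 -42/25; 0 0 1]

T = [7/25 24/25 -48/25; -72/25 21/25 -42/25; 0 0 1]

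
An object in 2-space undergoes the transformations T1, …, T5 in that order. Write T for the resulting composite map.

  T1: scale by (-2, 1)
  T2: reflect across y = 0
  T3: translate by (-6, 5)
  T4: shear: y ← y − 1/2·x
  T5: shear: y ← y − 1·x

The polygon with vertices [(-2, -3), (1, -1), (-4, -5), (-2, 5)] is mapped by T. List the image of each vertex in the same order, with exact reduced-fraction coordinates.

T1 scale by (-2, 1): (-2, -3) → (4, -3); (1, -1) → (-2, -1); (-4, -5) → (8, -5); (-2, 5) → (4, 5)
T2 reflect across y = 0: (4, -3) → (4, 3); (-2, -1) → (-2, 1); (8, -5) → (8, 5); (4, 5) → (4, -5)
T3 translate by (-6, 5): (4, 3) → (-2, 8); (-2, 1) → (-8, 6); (8, 5) → (2, 10); (4, -5) → (-2, 0)
T4 shear: y ← y − 1/2·x: (-2, 8) → (-2, 9); (-8, 6) → (-8, 10); (2, 10) → (2, 9); (-2, 0) → (-2, 1)
T5 shear: y ← y − 1·x: (-2, 9) → (-2, 11); (-8, 10) → (-8, 18); (2, 9) → (2, 7); (-2, 1) → (-2, 3)

image vertices: (-2, 11), (-8, 18), (2, 7), (-2, 3)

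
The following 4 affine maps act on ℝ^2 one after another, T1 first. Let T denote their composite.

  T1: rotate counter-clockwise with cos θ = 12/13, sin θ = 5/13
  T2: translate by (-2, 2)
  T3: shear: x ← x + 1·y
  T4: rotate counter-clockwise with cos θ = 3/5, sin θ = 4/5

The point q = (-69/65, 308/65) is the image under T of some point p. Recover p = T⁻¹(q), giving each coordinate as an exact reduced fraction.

T1 = [12/13 -5/13 0; 5/13 12/13 0; 0 0 1]
T2·T1 = [12/13 -5/13 -2; 5/13 12/13 2; 0 0 1]
T3·…·T1 = [17/13 7/13 0; 5/13 12/13 2; 0 0 1]
T4·…·T1 = [31/65 -27/65 -8/5; 83/65 64/65 6/5; 0 0 1]
det M = 1; M⁻¹ = [64/65 27/65 14/13; -83/65 31/65 -34/13; 0 0 1]
M⁻¹ · (-69/65, 308/65)ᵀ = (2, 1)ᵀ

p = (2, 1)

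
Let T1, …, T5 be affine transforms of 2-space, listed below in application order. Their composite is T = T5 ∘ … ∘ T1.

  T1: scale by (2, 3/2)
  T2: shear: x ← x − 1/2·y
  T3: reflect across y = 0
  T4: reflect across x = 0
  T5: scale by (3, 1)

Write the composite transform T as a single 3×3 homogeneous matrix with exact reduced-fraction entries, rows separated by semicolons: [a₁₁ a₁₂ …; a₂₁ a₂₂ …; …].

T1 = [2 0 0; 0 3/2 0; 0 0 1]
T2·T1 = [2 -3/4 0; 0 3/2 0; 0 0 1]
T3·…·T1 = [2 -3/4 0; 0 -3/2 0; 0 0 1]
T4·…·T1 = [-2 3/4 0; 0 -3/2 0; 0 0 1]
T5·…·T1 = [-6 9/4 0; 0 -3/2 0; 0 0 1]

T = [-6 9/4 0; 0 -3/2 0; 0 0 1]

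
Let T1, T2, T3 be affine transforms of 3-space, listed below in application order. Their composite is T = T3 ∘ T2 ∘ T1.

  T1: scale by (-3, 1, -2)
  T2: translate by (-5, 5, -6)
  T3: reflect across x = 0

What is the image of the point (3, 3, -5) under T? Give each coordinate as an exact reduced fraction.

T1 scale by (-3, 1, -2): (3, 3, -5) → (-9, 3, 10)
T2 translate by (-5, 5, -6): (-9, 3, 10) → (-14, 8, 4)
T3 reflect across x = 0: (-14, 8, 4) → (14, 8, 4)

T(p) = (14, 8, 4)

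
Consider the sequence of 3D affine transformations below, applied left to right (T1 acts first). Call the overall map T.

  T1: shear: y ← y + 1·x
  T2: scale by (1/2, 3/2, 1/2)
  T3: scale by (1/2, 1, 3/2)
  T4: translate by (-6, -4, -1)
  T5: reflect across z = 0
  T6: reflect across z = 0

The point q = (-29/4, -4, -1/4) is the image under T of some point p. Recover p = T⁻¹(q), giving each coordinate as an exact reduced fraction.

T1 = [1 0 0 0; 1 1 0 0; 0 0 1 0; 0 0 0 1]
T2·T1 = [1/2 0 0 0; 3/2 3/2 0 0; 0 0 1/2 0; 0 0 0 1]
T3·…·T1 = [1/4 0 0 0; 3/2 3/2 0 0; 0 0 3/4 0; 0 0 0 1]
T4·…·T1 = [1/4 0 0 -6; 3/2 3/2 0 -4; 0 0 3/4 -1; 0 0 0 1]
T5·…·T1 = [1/4 0 0 -6; 3/2 3/2 0 -4; 0 0 -3/4 1; 0 0 0 1]
T6·…·T1 = [1/4 0 0 -6; 3/2 3/2 0 -4; 0 0 3/4 -1; 0 0 0 1]
det M = 9/32; M⁻¹ = [4 0 0 24; -4 2/3 0 -64/3; 0 0 4/3 4/3; 0 0 0 1]
M⁻¹ · (-29/4, -4, -1/4)ᵀ = (-5, 5, 1)ᵀ

p = (-5, 5, 1)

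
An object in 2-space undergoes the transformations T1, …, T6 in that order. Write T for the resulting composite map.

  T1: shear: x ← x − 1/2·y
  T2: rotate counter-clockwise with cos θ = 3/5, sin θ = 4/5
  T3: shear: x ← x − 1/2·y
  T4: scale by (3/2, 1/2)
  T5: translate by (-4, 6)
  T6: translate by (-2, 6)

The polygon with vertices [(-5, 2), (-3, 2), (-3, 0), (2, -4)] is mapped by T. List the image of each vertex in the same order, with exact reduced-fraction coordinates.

image vertices: (-111/10, 51/5), (-21/2, 11), (-69/10, 54/5), (9/5, 62/5)

T1 shear: x ← x − 1/2·y: (-5, 2) → (-6, 2); (-3, 2) → (-4, 2); (-3, 0) → (-3, 0); (2, -4) → (4, -4)
T2 rotate counter-clockwise with cos θ = 3/5, sin θ = 4/5: (-6, 2) → (-26/5, -18/5); (-4, 2) → (-4, -2); (-3, 0) → (-9/5, -12/5); (4, -4) → (28/5, 4/5)
T3 shear: x ← x − 1/2·y: (-26/5, -18/5) → (-17/5, -18/5); (-4, -2) → (-3, -2); (-9/5, -12/5) → (-3/5, -12/5); (28/5, 4/5) → (26/5, 4/5)
T4 scale by (3/2, 1/2): (-17/5, -18/5) → (-51/10, -9/5); (-3, -2) → (-9/2, -1); (-3/5, -12/5) → (-9/10, -6/5); (26/5, 4/5) → (39/5, 2/5)
T5 translate by (-4, 6): (-51/10, -9/5) → (-91/10, 21/5); (-9/2, -1) → (-17/2, 5); (-9/10, -6/5) → (-49/10, 24/5); (39/5, 2/5) → (19/5, 32/5)
T6 translate by (-2, 6): (-91/10, 21/5) → (-111/10, 51/5); (-17/2, 5) → (-21/2, 11); (-49/10, 24/5) → (-69/10, 54/5); (19/5, 32/5) → (9/5, 62/5)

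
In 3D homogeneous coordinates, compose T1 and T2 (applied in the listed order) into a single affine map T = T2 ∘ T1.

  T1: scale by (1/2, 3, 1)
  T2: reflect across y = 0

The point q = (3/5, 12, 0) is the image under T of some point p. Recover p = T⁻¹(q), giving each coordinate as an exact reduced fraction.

p = (6/5, -4, 0)

T1 = [1/2 0 0 0; 0 3 0 0; 0 0 1 0; 0 0 0 1]
T2·T1 = [1/2 0 0 0; 0 -3 0 0; 0 0 1 0; 0 0 0 1]
det M = -3/2; M⁻¹ = [2 0 0 0; 0 -1/3 0 0; 0 0 1 0; 0 0 0 1]
M⁻¹ · (3/5, 12, 0)ᵀ = (6/5, -4, 0)ᵀ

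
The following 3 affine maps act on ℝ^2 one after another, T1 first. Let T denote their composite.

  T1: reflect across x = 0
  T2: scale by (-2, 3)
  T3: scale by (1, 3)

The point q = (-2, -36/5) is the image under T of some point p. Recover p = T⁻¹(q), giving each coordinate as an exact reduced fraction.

T1 = [-1 0 0; 0 1 0; 0 0 1]
T2·T1 = [2 0 0; 0 3 0; 0 0 1]
T3·…·T1 = [2 0 0; 0 9 0; 0 0 1]
det M = 18; M⁻¹ = [1/2 0 0; 0 1/9 0; 0 0 1]
M⁻¹ · (-2, -36/5)ᵀ = (-1, -4/5)ᵀ

p = (-1, -4/5)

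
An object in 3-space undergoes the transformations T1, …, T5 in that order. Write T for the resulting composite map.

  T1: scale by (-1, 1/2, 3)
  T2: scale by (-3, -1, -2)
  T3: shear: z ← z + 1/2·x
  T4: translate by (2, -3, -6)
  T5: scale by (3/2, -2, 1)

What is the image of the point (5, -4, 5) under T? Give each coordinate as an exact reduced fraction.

T1 scale by (-1, 1/2, 3): (5, -4, 5) → (-5, -2, 15)
T2 scale by (-3, -1, -2): (-5, -2, 15) → (15, 2, -30)
T3 shear: z ← z + 1/2·x: (15, 2, -30) → (15, 2, -45/2)
T4 translate by (2, -3, -6): (15, 2, -45/2) → (17, -1, -57/2)
T5 scale by (3/2, -2, 1): (17, -1, -57/2) → (51/2, 2, -57/2)

T(p) = (51/2, 2, -57/2)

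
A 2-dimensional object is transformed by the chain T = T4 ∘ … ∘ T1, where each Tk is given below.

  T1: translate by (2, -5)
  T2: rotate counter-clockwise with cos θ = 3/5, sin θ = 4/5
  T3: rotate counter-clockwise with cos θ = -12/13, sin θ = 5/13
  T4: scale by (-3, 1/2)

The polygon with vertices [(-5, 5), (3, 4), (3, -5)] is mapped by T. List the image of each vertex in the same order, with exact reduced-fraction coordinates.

image vertices: (-504/65, 99/130), (939/65, -109/130), (366/13, 79/26)

T1 translate by (2, -5): (-5, 5) → (-3, 0); (3, 4) → (5, -1); (3, -5) → (5, -10)
T2 rotate counter-clockwise with cos θ = 3/5, sin θ = 4/5: (-3, 0) → (-9/5, -12/5); (5, -1) → (19/5, 17/5); (5, -10) → (11, -2)
T3 rotate counter-clockwise with cos θ = -12/13, sin θ = 5/13: (-9/5, -12/5) → (168/65, 99/65); (19/5, 17/5) → (-313/65, -109/65); (11, -2) → (-122/13, 79/13)
T4 scale by (-3, 1/2): (168/65, 99/65) → (-504/65, 99/130); (-313/65, -109/65) → (939/65, -109/130); (-122/13, 79/13) → (366/13, 79/26)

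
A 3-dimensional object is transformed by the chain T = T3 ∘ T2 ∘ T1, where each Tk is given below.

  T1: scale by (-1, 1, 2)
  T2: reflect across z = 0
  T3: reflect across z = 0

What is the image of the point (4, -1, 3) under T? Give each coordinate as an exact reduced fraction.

T(p) = (-4, -1, 6)

T1 scale by (-1, 1, 2): (4, -1, 3) → (-4, -1, 6)
T2 reflect across z = 0: (-4, -1, 6) → (-4, -1, -6)
T3 reflect across z = 0: (-4, -1, -6) → (-4, -1, 6)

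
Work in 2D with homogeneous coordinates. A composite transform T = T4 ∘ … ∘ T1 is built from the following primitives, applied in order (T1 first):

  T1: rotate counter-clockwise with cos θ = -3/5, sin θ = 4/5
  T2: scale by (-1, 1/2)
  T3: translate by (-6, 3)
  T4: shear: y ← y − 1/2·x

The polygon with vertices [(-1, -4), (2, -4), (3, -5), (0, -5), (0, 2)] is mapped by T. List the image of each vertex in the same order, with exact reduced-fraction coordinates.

image vertices: (-49/5, 87/10), (-8, 9), (-41/5, 49/5), (-10, 19/2), (-22/5, 23/5)

T1 rotate counter-clockwise with cos θ = -3/5, sin θ = 4/5: (-1, -4) → (19/5, 8/5); (2, -4) → (2, 4); (3, -5) → (11/5, 27/5); (0, -5) → (4, 3); (0, 2) → (-8/5, -6/5)
T2 scale by (-1, 1/2): (19/5, 8/5) → (-19/5, 4/5); (2, 4) → (-2, 2); (11/5, 27/5) → (-11/5, 27/10); (4, 3) → (-4, 3/2); (-8/5, -6/5) → (8/5, -3/5)
T3 translate by (-6, 3): (-19/5, 4/5) → (-49/5, 19/5); (-2, 2) → (-8, 5); (-11/5, 27/10) → (-41/5, 57/10); (-4, 3/2) → (-10, 9/2); (8/5, -3/5) → (-22/5, 12/5)
T4 shear: y ← y − 1/2·x: (-49/5, 19/5) → (-49/5, 87/10); (-8, 5) → (-8, 9); (-41/5, 57/10) → (-41/5, 49/5); (-10, 9/2) → (-10, 19/2); (-22/5, 12/5) → (-22/5, 23/5)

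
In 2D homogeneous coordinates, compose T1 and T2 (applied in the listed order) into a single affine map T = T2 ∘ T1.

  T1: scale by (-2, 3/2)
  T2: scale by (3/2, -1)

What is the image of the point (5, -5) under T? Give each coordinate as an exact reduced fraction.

T(p) = (-15, 15/2)

T1 scale by (-2, 3/2): (5, -5) → (-10, -15/2)
T2 scale by (3/2, -1): (-10, -15/2) → (-15, 15/2)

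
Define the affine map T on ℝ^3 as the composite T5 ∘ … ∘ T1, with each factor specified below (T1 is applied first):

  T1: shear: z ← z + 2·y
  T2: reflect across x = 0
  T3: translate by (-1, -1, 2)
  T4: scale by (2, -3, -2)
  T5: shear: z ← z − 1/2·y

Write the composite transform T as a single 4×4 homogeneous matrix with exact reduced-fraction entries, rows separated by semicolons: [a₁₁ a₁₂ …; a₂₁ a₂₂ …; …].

T = [-2 0 0 -2; 0 -3 0 3; 0 -5/2 -2 -11/2; 0 0 0 1]

T1 = [1 0 0 0; 0 1 0 0; 0 2 1 0; 0 0 0 1]
T2·T1 = [-1 0 0 0; 0 1 0 0; 0 2 1 0; 0 0 0 1]
T3·…·T1 = [-1 0 0 -1; 0 1 0 -1; 0 2 1 2; 0 0 0 1]
T4·…·T1 = [-2 0 0 -2; 0 -3 0 3; 0 -4 -2 -4; 0 0 0 1]
T5·…·T1 = [-2 0 0 -2; 0 -3 0 3; 0 -5/2 -2 -11/2; 0 0 0 1]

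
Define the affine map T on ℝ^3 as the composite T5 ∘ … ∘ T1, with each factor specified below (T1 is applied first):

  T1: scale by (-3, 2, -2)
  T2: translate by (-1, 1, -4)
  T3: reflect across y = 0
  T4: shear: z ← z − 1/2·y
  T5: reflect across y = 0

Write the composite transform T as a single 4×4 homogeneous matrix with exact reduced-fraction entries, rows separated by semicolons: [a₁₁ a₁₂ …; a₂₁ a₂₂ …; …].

T = [-3 0 0 -1; 0 2 0 1; 0 1 -2 -7/2; 0 0 0 1]

T1 = [-3 0 0 0; 0 2 0 0; 0 0 -2 0; 0 0 0 1]
T2·T1 = [-3 0 0 -1; 0 2 0 1; 0 0 -2 -4; 0 0 0 1]
T3·…·T1 = [-3 0 0 -1; 0 -2 0 -1; 0 0 -2 -4; 0 0 0 1]
T4·…·T1 = [-3 0 0 -1; 0 -2 0 -1; 0 1 -2 -7/2; 0 0 0 1]
T5·…·T1 = [-3 0 0 -1; 0 2 0 1; 0 1 -2 -7/2; 0 0 0 1]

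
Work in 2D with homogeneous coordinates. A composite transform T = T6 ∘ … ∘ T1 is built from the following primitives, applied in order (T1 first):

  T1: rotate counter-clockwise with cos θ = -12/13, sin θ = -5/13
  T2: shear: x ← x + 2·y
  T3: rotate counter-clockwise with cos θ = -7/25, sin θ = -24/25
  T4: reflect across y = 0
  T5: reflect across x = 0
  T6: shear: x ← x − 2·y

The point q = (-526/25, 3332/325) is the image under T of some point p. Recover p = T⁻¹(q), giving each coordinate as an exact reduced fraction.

T1 = [-12/13 5/13 0; -5/13 -12/13 0; 0 0 1]
T2·T1 = [-22/13 -19/13 0; -5/13 -12/13 0; 0 0 1]
T3·…·T1 = [34/325 -31/65 0; 563/325 108/65 0; 0 0 1]
T4·…·T1 = [34/325 -31/65 0; -563/325 -108/65 0; 0 0 1]
T5·…·T1 = [-34/325 31/65 0; -563/325 -108/65 0; 0 0 1]
T6·…·T1 = [84/25 19/5 0; -563/325 -108/65 0; 0 0 1]
det M = 1; M⁻¹ = [-108/65 -19/5 0; 563/325 84/25 0; 0 0 1]
M⁻¹ · (-526/25, 3332/325)ᵀ = (-4, -2)ᵀ

p = (-4, -2)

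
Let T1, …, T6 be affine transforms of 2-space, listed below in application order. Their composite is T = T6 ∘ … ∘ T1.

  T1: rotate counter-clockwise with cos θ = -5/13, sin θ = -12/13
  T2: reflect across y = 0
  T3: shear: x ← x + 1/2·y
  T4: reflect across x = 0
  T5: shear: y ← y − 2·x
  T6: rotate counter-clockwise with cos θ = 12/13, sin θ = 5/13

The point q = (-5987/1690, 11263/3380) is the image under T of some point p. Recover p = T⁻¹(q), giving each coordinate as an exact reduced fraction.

p = (-1/4, 9/5)

T1 = [-5/13 12/13 0; -12/13 -5/13 0; 0 0 1]
T2·T1 = [-5/13 12/13 0; 12/13 5/13 0; 0 0 1]
T3·…·T1 = [1/13 29/26 0; 12/13 5/13 0; 0 0 1]
T4·…·T1 = [-1/13 -29/26 0; 12/13 5/13 0; 0 0 1]
T5·…·T1 = [-1/13 -29/26 0; 14/13 34/13 0; 0 0 1]
T6·…·T1 = [-82/169 -344/169 0; 163/169 671/338 0; 0 0 1]
det M = 1; M⁻¹ = [671/338 344/169 0; -163/169 -82/169 0; 0 0 1]
M⁻¹ · (-5987/1690, 11263/3380)ᵀ = (-1/4, 9/5)ᵀ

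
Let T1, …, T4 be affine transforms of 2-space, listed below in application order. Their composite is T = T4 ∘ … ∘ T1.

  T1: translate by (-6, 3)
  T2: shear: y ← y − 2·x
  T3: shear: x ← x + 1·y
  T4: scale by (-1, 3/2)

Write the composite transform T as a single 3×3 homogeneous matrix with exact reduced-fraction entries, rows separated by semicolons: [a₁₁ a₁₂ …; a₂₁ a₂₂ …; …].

T = [1 -1 -9; -3 3/2 45/2; 0 0 1]

T1 = [1 0 -6; 0 1 3; 0 0 1]
T2·T1 = [1 0 -6; -2 1 15; 0 0 1]
T3·…·T1 = [-1 1 9; -2 1 15; 0 0 1]
T4·…·T1 = [1 -1 -9; -3 3/2 45/2; 0 0 1]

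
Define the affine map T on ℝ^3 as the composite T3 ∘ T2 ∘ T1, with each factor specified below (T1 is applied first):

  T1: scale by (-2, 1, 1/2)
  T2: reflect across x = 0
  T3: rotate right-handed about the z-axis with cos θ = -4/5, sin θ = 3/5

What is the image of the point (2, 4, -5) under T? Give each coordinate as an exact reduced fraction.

T1 scale by (-2, 1, 1/2): (2, 4, -5) → (-4, 4, -5/2)
T2 reflect across x = 0: (-4, 4, -5/2) → (4, 4, -5/2)
T3 rotate right-handed about the z-axis with cos θ = -4/5, sin θ = 3/5: (4, 4, -5/2) → (-28/5, -4/5, -5/2)

T(p) = (-28/5, -4/5, -5/2)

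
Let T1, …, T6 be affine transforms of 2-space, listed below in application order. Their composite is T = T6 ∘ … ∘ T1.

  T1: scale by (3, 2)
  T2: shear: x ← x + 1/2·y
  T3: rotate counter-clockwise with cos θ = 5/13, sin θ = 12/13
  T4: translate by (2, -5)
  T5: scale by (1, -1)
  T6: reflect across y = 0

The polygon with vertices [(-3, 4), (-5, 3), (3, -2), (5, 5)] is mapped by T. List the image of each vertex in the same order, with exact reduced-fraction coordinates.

image vertices: (-95/13, -85/13), (-106/13, -179/13), (109/13, -1/13), (6/13, 225/13)

T1 scale by (3, 2): (-3, 4) → (-9, 8); (-5, 3) → (-15, 6); (3, -2) → (9, -4); (5, 5) → (15, 10)
T2 shear: x ← x + 1/2·y: (-9, 8) → (-5, 8); (-15, 6) → (-12, 6); (9, -4) → (7, -4); (15, 10) → (20, 10)
T3 rotate counter-clockwise with cos θ = 5/13, sin θ = 12/13: (-5, 8) → (-121/13, -20/13); (-12, 6) → (-132/13, -114/13); (7, -4) → (83/13, 64/13); (20, 10) → (-20/13, 290/13)
T4 translate by (2, -5): (-121/13, -20/13) → (-95/13, -85/13); (-132/13, -114/13) → (-106/13, -179/13); (83/13, 64/13) → (109/13, -1/13); (-20/13, 290/13) → (6/13, 225/13)
T5 scale by (1, -1): (-95/13, -85/13) → (-95/13, 85/13); (-106/13, -179/13) → (-106/13, 179/13); (109/13, -1/13) → (109/13, 1/13); (6/13, 225/13) → (6/13, -225/13)
T6 reflect across y = 0: (-95/13, 85/13) → (-95/13, -85/13); (-106/13, 179/13) → (-106/13, -179/13); (109/13, 1/13) → (109/13, -1/13); (6/13, -225/13) → (6/13, 225/13)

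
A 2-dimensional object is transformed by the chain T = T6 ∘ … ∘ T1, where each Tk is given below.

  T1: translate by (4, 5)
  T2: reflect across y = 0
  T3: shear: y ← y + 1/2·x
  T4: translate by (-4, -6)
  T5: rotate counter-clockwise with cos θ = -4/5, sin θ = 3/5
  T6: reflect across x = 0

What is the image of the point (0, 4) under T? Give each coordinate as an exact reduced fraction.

T1 translate by (4, 5): (0, 4) → (4, 9)
T2 reflect across y = 0: (4, 9) → (4, -9)
T3 shear: y ← y + 1/2·x: (4, -9) → (4, -7)
T4 translate by (-4, -6): (4, -7) → (0, -13)
T5 rotate counter-clockwise with cos θ = -4/5, sin θ = 3/5: (0, -13) → (39/5, 52/5)
T6 reflect across x = 0: (39/5, 52/5) → (-39/5, 52/5)

T(p) = (-39/5, 52/5)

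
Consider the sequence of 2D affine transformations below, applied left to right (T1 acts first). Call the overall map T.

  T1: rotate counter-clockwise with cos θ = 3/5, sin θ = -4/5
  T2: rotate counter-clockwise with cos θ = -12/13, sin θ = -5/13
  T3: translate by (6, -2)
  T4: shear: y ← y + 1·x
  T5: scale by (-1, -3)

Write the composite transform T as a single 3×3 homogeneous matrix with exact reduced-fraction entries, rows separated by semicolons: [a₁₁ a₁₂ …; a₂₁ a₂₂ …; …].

T1 = [3/5 4/5 0; -4/5 3/5 0; 0 0 1]
T2·T1 = [-56/65 -33/65 0; 33/65 -56/65 0; 0 0 1]
T3·…·T1 = [-56/65 -33/65 6; 33/65 -56/65 -2; 0 0 1]
T4·…·T1 = [-56/65 -33/65 6; -23/65 -89/65 4; 0 0 1]
T5·…·T1 = [56/65 33/65 -6; 69/65 267/65 -12; 0 0 1]

T = [56/65 33/65 -6; 69/65 267/65 -12; 0 0 1]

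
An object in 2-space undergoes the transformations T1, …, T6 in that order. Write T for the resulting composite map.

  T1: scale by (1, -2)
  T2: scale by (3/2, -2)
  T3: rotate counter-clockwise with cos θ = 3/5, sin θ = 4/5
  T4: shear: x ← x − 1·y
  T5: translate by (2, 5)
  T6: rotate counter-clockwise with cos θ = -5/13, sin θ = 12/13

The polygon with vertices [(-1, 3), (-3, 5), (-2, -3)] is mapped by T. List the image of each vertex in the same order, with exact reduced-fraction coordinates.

image vertices: (-119/26, -229/13), (-353/130, -1841/65), (-209/65, 1279/65)

T1 scale by (1, -2): (-1, 3) → (-1, -6); (-3, 5) → (-3, -10); (-2, -3) → (-2, 6)
T2 scale by (3/2, -2): (-1, -6) → (-3/2, 12); (-3, -10) → (-9/2, 20); (-2, 6) → (-3, -12)
T3 rotate counter-clockwise with cos θ = 3/5, sin θ = 4/5: (-3/2, 12) → (-21/2, 6); (-9/2, 20) → (-187/10, 42/5); (-3, -12) → (39/5, -48/5)
T4 shear: x ← x − 1·y: (-21/2, 6) → (-33/2, 6); (-187/10, 42/5) → (-271/10, 42/5); (39/5, -48/5) → (87/5, -48/5)
T5 translate by (2, 5): (-33/2, 6) → (-29/2, 11); (-271/10, 42/5) → (-251/10, 67/5); (87/5, -48/5) → (97/5, -23/5)
T6 rotate counter-clockwise with cos θ = -5/13, sin θ = 12/13: (-29/2, 11) → (-119/26, -229/13); (-251/10, 67/5) → (-353/130, -1841/65); (97/5, -23/5) → (-209/65, 1279/65)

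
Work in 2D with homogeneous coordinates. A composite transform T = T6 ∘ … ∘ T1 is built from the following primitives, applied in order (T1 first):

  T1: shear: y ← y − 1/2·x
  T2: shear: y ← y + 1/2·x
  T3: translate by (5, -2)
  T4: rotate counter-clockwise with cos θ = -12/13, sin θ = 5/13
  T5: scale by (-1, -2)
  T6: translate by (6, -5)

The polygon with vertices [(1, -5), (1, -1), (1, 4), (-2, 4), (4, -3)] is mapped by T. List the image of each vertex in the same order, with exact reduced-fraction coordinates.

T1 shear: y ← y − 1/2·x: (1, -5) → (1, -11/2); (1, -1) → (1, -3/2); (1, 4) → (1, 7/2); (-2, 4) → (-2, 5); (4, -3) → (4, -5)
T2 shear: y ← y + 1/2·x: (1, -11/2) → (1, -5); (1, -3/2) → (1, -1); (1, 7/2) → (1, 4); (-2, 5) → (-2, 4); (4, -5) → (4, -3)
T3 translate by (5, -2): (1, -5) → (6, -7); (1, -1) → (6, -3); (1, 4) → (6, 2); (-2, 4) → (3, 2); (4, -3) → (9, -5)
T4 rotate counter-clockwise with cos θ = -12/13, sin θ = 5/13: (6, -7) → (-37/13, 114/13); (6, -3) → (-57/13, 66/13); (6, 2) → (-82/13, 6/13); (3, 2) → (-46/13, -9/13); (9, -5) → (-83/13, 105/13)
T5 scale by (-1, -2): (-37/13, 114/13) → (37/13, -228/13); (-57/13, 66/13) → (57/13, -132/13); (-82/13, 6/13) → (82/13, -12/13); (-46/13, -9/13) → (46/13, 18/13); (-83/13, 105/13) → (83/13, -210/13)
T6 translate by (6, -5): (37/13, -228/13) → (115/13, -293/13); (57/13, -132/13) → (135/13, -197/13); (82/13, -12/13) → (160/13, -77/13); (46/13, 18/13) → (124/13, -47/13); (83/13, -210/13) → (161/13, -275/13)

image vertices: (115/13, -293/13), (135/13, -197/13), (160/13, -77/13), (124/13, -47/13), (161/13, -275/13)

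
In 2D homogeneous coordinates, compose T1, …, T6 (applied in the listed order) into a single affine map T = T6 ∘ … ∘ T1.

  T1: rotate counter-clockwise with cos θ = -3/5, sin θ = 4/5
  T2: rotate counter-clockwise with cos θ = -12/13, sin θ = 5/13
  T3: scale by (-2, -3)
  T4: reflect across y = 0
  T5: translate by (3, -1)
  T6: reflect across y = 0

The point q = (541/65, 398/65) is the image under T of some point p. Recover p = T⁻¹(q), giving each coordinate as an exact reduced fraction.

p = (1, -3)

T1 = [-3/5 -4/5 0; 4/5 -3/5 0; 0 0 1]
T2·T1 = [16/65 63/65 0; -63/65 16/65 0; 0 0 1]
T3·…·T1 = [-32/65 -126/65 0; 189/65 -48/65 0; 0 0 1]
T4·…·T1 = [-32/65 -126/65 0; -189/65 48/65 0; 0 0 1]
T5·…·T1 = [-32/65 -126/65 3; -189/65 48/65 -1; 0 0 1]
T6·…·T1 = [-32/65 -126/65 3; 189/65 -48/65 1; 0 0 1]
det M = 6; M⁻¹ = [-8/65 21/65 3/65; -63/130 -16/195 599/390; 0 0 1]
M⁻¹ · (541/65, 398/65)ᵀ = (1, -3)ᵀ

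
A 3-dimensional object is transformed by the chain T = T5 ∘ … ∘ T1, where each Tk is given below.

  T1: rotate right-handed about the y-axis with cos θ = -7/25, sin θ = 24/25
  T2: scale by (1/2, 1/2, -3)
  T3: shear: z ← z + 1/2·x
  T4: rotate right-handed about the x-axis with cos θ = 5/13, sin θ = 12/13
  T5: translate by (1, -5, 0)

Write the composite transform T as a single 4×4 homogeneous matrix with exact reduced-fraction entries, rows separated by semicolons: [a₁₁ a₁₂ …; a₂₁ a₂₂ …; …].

T1 = [-7/25 0 24/25 0; 0 1 0 0; -24/25 0 -7/25 0; 0 0 0 1]
T2·T1 = [-7/50 0 12/25 0; 0 1/2 0 0; 72/25 0 21/25 0; 0 0 0 1]
T3·…·T1 = [-7/50 0 12/25 0; 0 1/2 0 0; 281/100 0 27/25 0; 0 0 0 1]
T4·…·T1 = [-7/50 0 12/25 0; -843/325 5/26 -324/325 0; 281/260 6/13 27/65 0; 0 0 0 1]
T5·…·T1 = [-7/50 0 12/25 1; -843/325 5/26 -324/325 -5; 281/260 6/13 27/65 0; 0 0 0 1]

T = [-7/50 0 12/25 1; -843/325 5/26 -324/325 -5; 281/260 6/13 27/65 0; 0 0 0 1]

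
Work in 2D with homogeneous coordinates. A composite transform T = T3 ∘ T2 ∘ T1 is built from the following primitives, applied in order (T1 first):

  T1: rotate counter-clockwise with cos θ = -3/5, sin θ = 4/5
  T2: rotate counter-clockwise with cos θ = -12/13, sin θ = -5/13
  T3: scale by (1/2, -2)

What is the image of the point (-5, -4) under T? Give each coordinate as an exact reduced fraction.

T(p) = (-206/65, 118/65)

T1 rotate counter-clockwise with cos θ = -3/5, sin θ = 4/5: (-5, -4) → (31/5, -8/5)
T2 rotate counter-clockwise with cos θ = -12/13, sin θ = -5/13: (31/5, -8/5) → (-412/65, -59/65)
T3 scale by (1/2, -2): (-412/65, -59/65) → (-206/65, 118/65)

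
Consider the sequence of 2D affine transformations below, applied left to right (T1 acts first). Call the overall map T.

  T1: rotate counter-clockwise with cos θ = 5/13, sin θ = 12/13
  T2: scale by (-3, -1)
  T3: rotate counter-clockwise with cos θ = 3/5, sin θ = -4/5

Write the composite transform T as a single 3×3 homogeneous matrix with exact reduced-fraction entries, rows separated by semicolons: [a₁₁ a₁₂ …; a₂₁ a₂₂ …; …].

T1 = [5/13 -12/13 0; 12/13 5/13 0; 0 0 1]
T2·T1 = [-15/13 36/13 0; -12/13 -5/13 0; 0 0 1]
T3·…·T1 = [-93/65 88/65 0; 24/65 -159/65 0; 0 0 1]

T = [-93/65 88/65 0; 24/65 -159/65 0; 0 0 1]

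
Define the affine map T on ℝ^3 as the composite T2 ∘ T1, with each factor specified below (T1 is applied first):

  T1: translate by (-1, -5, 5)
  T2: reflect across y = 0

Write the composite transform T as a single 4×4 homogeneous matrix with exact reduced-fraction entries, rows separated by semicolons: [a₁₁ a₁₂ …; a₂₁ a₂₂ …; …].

T = [1 0 0 -1; 0 -1 0 5; 0 0 1 5; 0 0 0 1]

T1 = [1 0 0 -1; 0 1 0 -5; 0 0 1 5; 0 0 0 1]
T2·T1 = [1 0 0 -1; 0 -1 0 5; 0 0 1 5; 0 0 0 1]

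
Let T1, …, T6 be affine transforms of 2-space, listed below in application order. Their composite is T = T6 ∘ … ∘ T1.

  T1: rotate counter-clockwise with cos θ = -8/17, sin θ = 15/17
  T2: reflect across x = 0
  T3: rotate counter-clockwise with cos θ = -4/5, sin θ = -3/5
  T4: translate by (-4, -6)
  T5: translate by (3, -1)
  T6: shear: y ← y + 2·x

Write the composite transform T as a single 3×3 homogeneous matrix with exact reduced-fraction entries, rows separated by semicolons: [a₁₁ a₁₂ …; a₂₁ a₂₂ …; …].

T1 = [-8/17 -15/17 0; 15/17 -8/17 0; 0 0 1]
T2·T1 = [8/17 15/17 0; 15/17 -8/17 0; 0 0 1]
T3·…·T1 = [13/85 -84/85 0; -84/85 -13/85 0; 0 0 1]
T4·…·T1 = [13/85 -84/85 -4; -84/85 -13/85 -6; 0 0 1]
T5·…·T1 = [13/85 -84/85 -1; -84/85 -13/85 -7; 0 0 1]
T6·…·T1 = [13/85 -84/85 -1; -58/85 -181/85 -9; 0 0 1]

T = [13/85 -84/85 -1; -58/85 -181/85 -9; 0 0 1]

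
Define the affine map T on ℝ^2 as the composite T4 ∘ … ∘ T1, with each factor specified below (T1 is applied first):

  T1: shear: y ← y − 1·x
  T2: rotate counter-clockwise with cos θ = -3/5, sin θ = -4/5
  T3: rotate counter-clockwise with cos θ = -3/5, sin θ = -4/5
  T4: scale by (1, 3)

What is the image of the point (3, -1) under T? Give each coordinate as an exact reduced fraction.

T(p) = (3, 12)

T1 shear: y ← y − 1·x: (3, -1) → (3, -4)
T2 rotate counter-clockwise with cos θ = -3/5, sin θ = -4/5: (3, -4) → (-5, 0)
T3 rotate counter-clockwise with cos θ = -3/5, sin θ = -4/5: (-5, 0) → (3, 4)
T4 scale by (1, 3): (3, 4) → (3, 12)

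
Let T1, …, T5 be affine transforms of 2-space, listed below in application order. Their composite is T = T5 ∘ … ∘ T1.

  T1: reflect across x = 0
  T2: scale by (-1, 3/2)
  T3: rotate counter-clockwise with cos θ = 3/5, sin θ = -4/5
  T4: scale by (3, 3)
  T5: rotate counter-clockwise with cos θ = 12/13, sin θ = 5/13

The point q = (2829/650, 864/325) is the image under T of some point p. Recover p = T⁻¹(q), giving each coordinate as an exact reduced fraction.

p = (4/5, 1)

T1 = [-1 0 0; 0 1 0; 0 0 1]
T2·T1 = [1 0 0; 0 3/2 0; 0 0 1]
T3·…·T1 = [3/5 6/5 0; -4/5 9/10 0; 0 0 1]
T4·…·T1 = [9/5 18/5 0; -12/5 27/10 0; 0 0 1]
T5·…·T1 = [168/65 297/130 0; -99/65 252/65 0; 0 0 1]
det M = 27/2; M⁻¹ = [56/195 -11/65 0; 22/195 112/585 0; 0 0 1]
M⁻¹ · (2829/650, 864/325)ᵀ = (4/5, 1)ᵀ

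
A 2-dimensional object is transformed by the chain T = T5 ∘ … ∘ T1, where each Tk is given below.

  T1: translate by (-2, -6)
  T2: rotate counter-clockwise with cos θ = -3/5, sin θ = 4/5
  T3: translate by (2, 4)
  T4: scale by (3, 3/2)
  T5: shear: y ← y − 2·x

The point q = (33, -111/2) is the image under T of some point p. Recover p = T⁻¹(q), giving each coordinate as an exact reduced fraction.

T1 = [1 0 -2; 0 1 -6; 0 0 1]
T2·T1 = [-3/5 -4/5 6; 4/5 -3/5 2; 0 0 1]
T3·…·T1 = [-3/5 -4/5 8; 4/5 -3/5 6; 0 0 1]
T4·…·T1 = [-9/5 -12/5 24; 6/5 -9/10 9; 0 0 1]
T5·…·T1 = [-9/5 -12/5 24; 24/5 39/10 -39; 0 0 1]
det M = 9/2; M⁻¹ = [13/15 8/15 0; -16/15 -2/5 10; 0 0 1]
M⁻¹ · (33, -111/2)ᵀ = (-1, -3)ᵀ

p = (-1, -3)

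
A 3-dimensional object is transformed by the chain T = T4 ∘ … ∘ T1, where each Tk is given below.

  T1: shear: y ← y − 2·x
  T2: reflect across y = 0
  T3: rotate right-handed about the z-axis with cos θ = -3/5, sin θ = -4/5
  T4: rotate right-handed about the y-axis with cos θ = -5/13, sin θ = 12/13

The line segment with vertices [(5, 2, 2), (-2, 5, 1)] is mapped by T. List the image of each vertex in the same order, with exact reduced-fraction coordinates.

T1 shear: y ← y − 2·x: (5, 2, 2) → (5, -8, 2); (-2, 5, 1) → (-2, 9, 1)
T2 reflect across y = 0: (5, -8, 2) → (5, 8, 2); (-2, 9, 1) → (-2, -9, 1)
T3 rotate right-handed about the z-axis with cos θ = -3/5, sin θ = -4/5: (5, 8, 2) → (17/5, -44/5, 2); (-2, -9, 1) → (-6, 7, 1)
T4 rotate right-handed about the y-axis with cos θ = -5/13, sin θ = 12/13: (17/5, -44/5, 2) → (7/13, -44/5, -254/65); (-6, 7, 1) → (42/13, 7, 67/13)

image vertices: (7/13, -44/5, -254/65), (42/13, 7, 67/13)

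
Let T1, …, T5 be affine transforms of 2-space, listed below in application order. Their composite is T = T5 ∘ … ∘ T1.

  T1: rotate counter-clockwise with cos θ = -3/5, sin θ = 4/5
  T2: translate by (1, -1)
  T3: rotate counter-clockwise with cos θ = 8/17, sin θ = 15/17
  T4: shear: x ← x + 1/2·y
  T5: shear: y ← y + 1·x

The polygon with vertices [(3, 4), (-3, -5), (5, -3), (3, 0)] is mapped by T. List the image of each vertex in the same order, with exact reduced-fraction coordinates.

image vertices: (-3, -7), (549/85, 1043/85), (-233/85, -11/85), (-139/85, -143/85)

T1 rotate counter-clockwise with cos θ = -3/5, sin θ = 4/5: (3, 4) → (-5, 0); (-3, -5) → (29/5, 3/5); (5, -3) → (-3/5, 29/5); (3, 0) → (-9/5, 12/5)
T2 translate by (1, -1): (-5, 0) → (-4, -1); (29/5, 3/5) → (34/5, -2/5); (-3/5, 29/5) → (2/5, 24/5); (-9/5, 12/5) → (-4/5, 7/5)
T3 rotate counter-clockwise with cos θ = 8/17, sin θ = 15/17: (-4, -1) → (-1, -4); (34/5, -2/5) → (302/85, 494/85); (2/5, 24/5) → (-344/85, 222/85); (-4/5, 7/5) → (-137/85, -4/85)
T4 shear: x ← x + 1/2·y: (-1, -4) → (-3, -4); (302/85, 494/85) → (549/85, 494/85); (-344/85, 222/85) → (-233/85, 222/85); (-137/85, -4/85) → (-139/85, -4/85)
T5 shear: y ← y + 1·x: (-3, -4) → (-3, -7); (549/85, 494/85) → (549/85, 1043/85); (-233/85, 222/85) → (-233/85, -11/85); (-139/85, -4/85) → (-139/85, -143/85)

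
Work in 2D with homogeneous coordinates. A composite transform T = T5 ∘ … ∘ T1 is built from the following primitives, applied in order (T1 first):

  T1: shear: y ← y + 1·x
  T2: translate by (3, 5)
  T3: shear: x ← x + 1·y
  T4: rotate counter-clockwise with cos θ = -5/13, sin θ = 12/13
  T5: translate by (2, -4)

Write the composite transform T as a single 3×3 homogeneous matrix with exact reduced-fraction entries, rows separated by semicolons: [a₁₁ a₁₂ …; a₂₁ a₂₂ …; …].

T = [-22/13 -17/13 -74/13; 19/13 7/13 19/13; 0 0 1]

T1 = [1 0 0; 1 1 0; 0 0 1]
T2·T1 = [1 0 3; 1 1 5; 0 0 1]
T3·…·T1 = [2 1 8; 1 1 5; 0 0 1]
T4·…·T1 = [-22/13 -17/13 -100/13; 19/13 7/13 71/13; 0 0 1]
T5·…·T1 = [-22/13 -17/13 -74/13; 19/13 7/13 19/13; 0 0 1]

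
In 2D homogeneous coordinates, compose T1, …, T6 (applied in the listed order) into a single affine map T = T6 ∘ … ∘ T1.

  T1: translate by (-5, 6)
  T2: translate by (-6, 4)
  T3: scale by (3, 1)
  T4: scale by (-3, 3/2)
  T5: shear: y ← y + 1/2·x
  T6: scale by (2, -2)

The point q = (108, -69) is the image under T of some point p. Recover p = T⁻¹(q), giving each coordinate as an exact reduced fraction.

T1 = [1 0 -5; 0 1 6; 0 0 1]
T2·T1 = [1 0 -11; 0 1 10; 0 0 1]
T3·…·T1 = [3 0 -33; 0 1 10; 0 0 1]
T4·…·T1 = [-9 0 99; 0 3/2 15; 0 0 1]
T5·…·T1 = [-9 0 99; -9/2 3/2 129/2; 0 0 1]
T6·…·T1 = [-18 0 198; 9 -3 -129; 0 0 1]
det M = 54; M⁻¹ = [-1/18 0 11; -1/6 -1/3 -10; 0 0 1]
M⁻¹ · (108, -69)ᵀ = (5, -5)ᵀ

p = (5, -5)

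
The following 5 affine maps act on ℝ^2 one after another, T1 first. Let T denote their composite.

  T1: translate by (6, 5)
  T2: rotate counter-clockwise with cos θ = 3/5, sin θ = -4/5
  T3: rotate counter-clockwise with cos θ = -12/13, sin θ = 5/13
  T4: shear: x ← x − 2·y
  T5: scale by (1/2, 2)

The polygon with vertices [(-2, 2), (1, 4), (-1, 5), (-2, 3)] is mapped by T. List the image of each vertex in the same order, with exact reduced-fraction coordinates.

image vertices: (-157/26, 56/13), (-1273/130, 594/65), (-102/13, 62/13), (-408/65, 248/65)

T1 translate by (6, 5): (-2, 2) → (4, 7); (1, 4) → (7, 9); (-1, 5) → (5, 10); (-2, 3) → (4, 8)
T2 rotate counter-clockwise with cos θ = 3/5, sin θ = -4/5: (4, 7) → (8, 1); (7, 9) → (57/5, -1/5); (5, 10) → (11, 2); (4, 8) → (44/5, 8/5)
T3 rotate counter-clockwise with cos θ = -12/13, sin θ = 5/13: (8, 1) → (-101/13, 28/13); (57/5, -1/5) → (-679/65, 297/65); (11, 2) → (-142/13, 31/13); (44/5, 8/5) → (-568/65, 124/65)
T4 shear: x ← x − 2·y: (-101/13, 28/13) → (-157/13, 28/13); (-679/65, 297/65) → (-1273/65, 297/65); (-142/13, 31/13) → (-204/13, 31/13); (-568/65, 124/65) → (-816/65, 124/65)
T5 scale by (1/2, 2): (-157/13, 28/13) → (-157/26, 56/13); (-1273/65, 297/65) → (-1273/130, 594/65); (-204/13, 31/13) → (-102/13, 62/13); (-816/65, 124/65) → (-408/65, 248/65)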